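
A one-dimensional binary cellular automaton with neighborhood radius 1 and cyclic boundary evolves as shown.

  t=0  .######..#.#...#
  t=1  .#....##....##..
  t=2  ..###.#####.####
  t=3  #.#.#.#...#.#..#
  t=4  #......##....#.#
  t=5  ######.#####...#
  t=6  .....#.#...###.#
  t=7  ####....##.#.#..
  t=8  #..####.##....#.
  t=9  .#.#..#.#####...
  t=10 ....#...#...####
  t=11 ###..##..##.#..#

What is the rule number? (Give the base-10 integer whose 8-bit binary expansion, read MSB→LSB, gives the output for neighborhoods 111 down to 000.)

  ### -> .   bit 7 = 0  t=0,i=2
  ##. -> #   bit 6 = 1  t=0,i=6
  #.# -> .   bit 5 = 0  t=0,i=0
  #.. -> #   bit 4 = 1  t=0,i=7
  .## -> #   bit 3 = 1  t=0,i=1
  .#. -> .   bit 2 = 0  t=0,i=9
  ..# -> .   bit 1 = 0  t=0,i=8
  ... -> #   bit 0 = 1  t=0,i=13
  bits 01011001 = 89

89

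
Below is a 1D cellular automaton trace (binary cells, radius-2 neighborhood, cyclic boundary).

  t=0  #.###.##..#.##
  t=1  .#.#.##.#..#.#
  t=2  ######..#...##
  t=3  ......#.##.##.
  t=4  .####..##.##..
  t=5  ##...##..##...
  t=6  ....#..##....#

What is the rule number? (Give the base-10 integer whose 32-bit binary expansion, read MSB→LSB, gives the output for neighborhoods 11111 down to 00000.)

  [31] ##### => .  t=2,i=0
  [30] ####. => .  t=2,i=4
  [29] ###.# => .  t=0,i=0
  [28] ###.. => .  t=2,i=5
  [27] ##.## => #  t=0,i=1
  [26] ##.#. => .  t=1,i=7
  [25] ##..# => #  t=0,i=8
  [24] ##... => .  t=3,i=13
  [23] #.### => .  t=0,i=2
  [22] #.##. => #  t=0,i=6
  [21] #.#.# => #  t=1,i=1
  [20] #.#.. => #  t=1,i=8
  [19] #..## => #  t=4,i=6
  [18] #..#. => .  t=0,i=9
  [17] #...# => .  t=2,i=10
  [16] #.... => .  t=3,i=0
  [15] .#### => .  t=2,i=13
  [14] .###. => #  t=0,i=3
  [13] .##.# => .  t=1,i=6
  [12] .##.. => .  t=0,i=7
  [11] .#.## => #  t=0,i=11
  [10] .#.#. => #  t=1,i=0
  [9] .#..# => .  t=1,i=9
  [8] .#... => #  t=2,i=9
  [7] ..### => #  t=2,i=12
  [6] ..##. => .  t=4,i=7
  [5] ..#.# => .  t=0,i=10
  [4] ..#.. => #  t=2,i=8
  [3] ...## => #  t=2,i=11
  [2] ...#. => .  t=3,i=5
  [1] ....# => #  t=3,i=4
  [0] ..... => #  t=3,i=1
  bits 00001010011110000100110110011011 = 175656347

175656347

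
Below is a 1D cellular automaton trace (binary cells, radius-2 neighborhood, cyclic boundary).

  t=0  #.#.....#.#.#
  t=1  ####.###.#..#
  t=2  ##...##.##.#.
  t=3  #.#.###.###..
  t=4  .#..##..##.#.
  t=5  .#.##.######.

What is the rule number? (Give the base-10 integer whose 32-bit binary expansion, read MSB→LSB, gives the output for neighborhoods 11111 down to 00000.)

2279138655

  #####|#  b31=1 t=1,i=1
  ####.|.  b30=0 t=1,i=2
  ###.#|.  b29=0 t=1,i=3
  ###..|.  b28=0 t=3,i=10
  ##.##|.  b27=0 t=1,i=4
  ##.#.|#  b26=1 t=0,i=1
  ##..#|#  b25=1 t=3,i=11
  ##...|#  b24=1 t=2,i=2
  #.###|#  b23=1 t=1,i=5
  #.##.|#  b22=1 t=0,i=12
  #.#.#|.  b21=0 t=0,i=10
  #.#..|#  b20=1 t=0,i=2
  #..##|#  b19=1 t=1,i=11
  #..#.|.  b18=0 t=3,i=12
  #...#|.  b17=0 t=2,i=3
  #....|.  b16=0 t=0,i=4
  .####|#  b15=1 t=1,i=0
  .###.|#  b14=1 t=1,i=6
  .##.#|#  b13=1 t=0,i=0
  .##..|.  b12=0 t=2,i=1
  .#.##|.  b11=0 t=0,i=11
  .#.#.|#  b10=1 t=0,i=9
  .#..#|.  b9=0 t=1,i=10
  .#...|#  b8=1 t=0,i=3
  ..###|.  b7=0 t=1,i=12
  ..##.|#  b6=1 t=2,i=5
  ..#.#|.  b5=0 t=0,i=8
  ..#..|#  b4=1 t=4,i=1
  ...##|#  b3=1 t=2,i=4
  ...#.|#  b2=1 t=0,i=7
  ....#|#  b1=1 t=0,i=6
  .....|#  b0=1 t=0,i=5
  bits 10000111110110001110010101011111 = 2279138655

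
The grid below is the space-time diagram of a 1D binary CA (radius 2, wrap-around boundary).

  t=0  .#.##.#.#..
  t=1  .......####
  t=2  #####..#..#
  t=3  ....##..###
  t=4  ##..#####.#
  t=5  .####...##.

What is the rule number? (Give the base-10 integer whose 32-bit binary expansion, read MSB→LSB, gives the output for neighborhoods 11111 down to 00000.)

991631297

  nb #####: next=.  (t=2,i=1, bit31=0)
  nb ####.: next=.  (t=1,i=9, bit30=0)
  nb ###.#: next=#  (t=4,i=8, bit29=1)
  nb ###..: next=#  (t=1,i=10, bit28=1)
  nb ##.##: next=#  (t=4,i=9, bit27=1)
  nb ##.#.: next=.  (t=0,i=5, bit26=0)
  nb ##..#: next=#  (t=2,i=5, bit25=1)
  nb ##...: next=#  (t=1,i=0, bit24=1)
  nb #.###: next=.  (t=4,i=10, bit23=0)
  nb #.##.: next=.  (t=0,i=3, bit22=0)
  nb #.#.#: next=.  (t=0,i=6, bit21=0)
  nb #.#..: next=#  (t=0,i=8, bit20=1)
  nb #..##: next=#  (t=2,i=9, bit19=1)
  nb #..#.: next=.  (t=2,i=6, bit18=0)
  nb #...#: next=#  (t=0,i=10, bit17=1)
  nb #....: next=#  (t=1,i=1, bit16=1)
  nb .####: next=.  (t=1,i=8, bit15=0)
  nb .###.: next=.  (t=3,i=9, bit14=0)
  nb .##.#: next=.  (t=0,i=4, bit13=0)
  nb .##..: next=#  (t=3,i=5, bit12=1)
  nb .#.##: next=.  (t=0,i=2, bit11=0)
  nb .#.#.: next=#  (t=0,i=7, bit10=1)
  nb .#..#: next=#  (t=2,i=8, bit9=1)
  nb .#...: next=#  (t=0,i=9, bit8=1)
  nb ..###: next=#  (t=1,i=7, bit7=1)
  nb ..##.: next=#  (t=3,i=4, bit6=1)
  nb ..#.#: next=.  (t=0,i=1, bit5=0)
  nb ..#..: next=.  (t=2,i=7, bit4=0)
  nb ...##: next=.  (t=1,i=6, bit3=0)
  nb ...#.: next=.  (t=0,i=0, bit2=0)
  nb ....#: next=.  (t=1,i=5, bit1=0)
  nb .....: next=#  (t=1,i=2, bit0=1)
  bits 00111011000110110001011111000001 = 991631297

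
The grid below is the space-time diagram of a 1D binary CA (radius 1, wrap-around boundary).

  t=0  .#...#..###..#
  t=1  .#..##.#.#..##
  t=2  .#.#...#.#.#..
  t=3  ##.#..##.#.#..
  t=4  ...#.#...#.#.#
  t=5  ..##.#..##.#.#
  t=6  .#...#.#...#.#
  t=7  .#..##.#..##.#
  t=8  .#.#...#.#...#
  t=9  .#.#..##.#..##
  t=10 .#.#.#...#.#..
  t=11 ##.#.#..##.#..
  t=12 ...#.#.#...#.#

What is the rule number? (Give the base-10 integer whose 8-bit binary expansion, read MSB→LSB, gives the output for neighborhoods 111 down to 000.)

134

  nb ###: next=#  (t=0,i=9, bit7=1)
  nb ##.: next=.  (t=0,i=10, bit6=0)
  nb #.#: next=.  (t=0,i=0, bit5=0)
  nb #..: next=.  (t=0,i=2, bit4=0)
  nb .##: next=.  (t=0,i=8, bit3=0)
  nb .#.: next=#  (t=0,i=1, bit2=1)
  nb ..#: next=#  (t=0,i=4, bit1=1)
  nb ...: next=.  (t=0,i=3, bit0=0)
  bits 10000110 = 134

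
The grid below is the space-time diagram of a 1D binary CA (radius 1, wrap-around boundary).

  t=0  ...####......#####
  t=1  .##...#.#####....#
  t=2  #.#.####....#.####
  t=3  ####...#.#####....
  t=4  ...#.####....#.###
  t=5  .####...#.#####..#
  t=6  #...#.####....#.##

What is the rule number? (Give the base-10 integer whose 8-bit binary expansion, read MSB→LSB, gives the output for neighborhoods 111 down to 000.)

  nb ###: next=.  (t=0,i=4, bit7=0)
  nb ##.: next=#  (t=0,i=6, bit6=1)
  nb #.#: next=#  (t=1,i=0, bit5=1)
  nb #..: next=.  (t=0,i=0, bit4=0)
  nb .##: next=.  (t=0,i=3, bit3=0)
  nb .#.: next=#  (t=1,i=6, bit2=1)
  nb ..#: next=#  (t=0,i=2, bit1=1)
  nb ...: next=#  (t=0,i=1, bit0=1)
  bits 01100111 = 103

103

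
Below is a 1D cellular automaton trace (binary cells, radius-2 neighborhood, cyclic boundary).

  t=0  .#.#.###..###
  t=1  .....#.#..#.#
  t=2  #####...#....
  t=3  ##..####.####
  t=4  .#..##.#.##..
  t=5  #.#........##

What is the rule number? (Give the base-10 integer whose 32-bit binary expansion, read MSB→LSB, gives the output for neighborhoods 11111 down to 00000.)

830702479

  ##### -> .   bit 31 = 0  t=2,i=2
  ####. -> .   bit 30 = 0  t=2,i=3
  ###.# -> #   bit 29 = 1  t=0,i=12
  ###.. -> #   bit 28 = 1  t=0,i=7
  ##.## -> .   bit 27 = 0  t=3,i=8
  ##.#. -> .   bit 26 = 0  t=0,i=0
  ##..# -> .   bit 25 = 0  t=0,i=8
  ##... -> #   bit 24 = 1  t=2,i=5
  #.### -> #   bit 23 = 1  t=0,i=5
  #.##. -> .   bit 22 = 0  t=4,i=9
  #.#.# -> .   bit 21 = 0  t=0,i=1
  #.#.. -> .   bit 20 = 0  t=1,i=7
  #..## -> .   bit 19 = 0  t=0,i=9
  #..#. -> .   bit 18 = 0  t=1,i=9
  #...# -> #   bit 17 = 1  t=2,i=6
  #.... -> #   bit 16 = 1  t=1,i=1
  .#### -> #   bit 15 = 1  t=2,i=1
  .###. -> .   bit 14 = 0  t=0,i=6
  .##.# -> .   bit 13 = 0  t=4,i=5
  .##.. -> .   bit 12 = 0  t=4,i=10
  .#.## -> .   bit 11 = 0  t=0,i=4
  .#.#. -> .   bit 10 = 0  t=0,i=2
  .#..# -> #   bit 9 = 1  t=1,i=8
  .#... -> #   bit 8 = 1  t=1,i=0
  ..### -> #   bit 7 = 1  t=0,i=10
  ..##. -> .   bit 6 = 0  t=4,i=4
  ..#.# -> .   bit 5 = 0  t=1,i=5
  ..#.. -> .   bit 4 = 0  t=2,i=8
  ...## -> #   bit 3 = 1  t=2,i=12
  ...#. -> #   bit 2 = 1  t=1,i=4
  ....# -> #   bit 1 = 1  t=1,i=3
  ..... -> #   bit 0 = 1  t=1,i=2
  bits 00110001100000111000001110001111 = 830702479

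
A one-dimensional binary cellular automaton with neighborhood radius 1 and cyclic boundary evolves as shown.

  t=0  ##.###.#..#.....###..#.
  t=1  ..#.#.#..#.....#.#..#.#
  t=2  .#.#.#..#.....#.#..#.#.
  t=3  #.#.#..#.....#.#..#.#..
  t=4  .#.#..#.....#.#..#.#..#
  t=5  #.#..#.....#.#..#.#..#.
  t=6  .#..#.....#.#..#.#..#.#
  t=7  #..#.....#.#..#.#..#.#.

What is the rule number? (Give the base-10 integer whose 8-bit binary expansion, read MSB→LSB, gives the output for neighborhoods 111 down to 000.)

162

  ### -> #   bit 7 = 1  t=0,i=4
  ##. -> .   bit 6 = 0  t=0,i=1
  #.# -> #   bit 5 = 1  t=0,i=2
  #.. -> .   bit 4 = 0  t=0,i=8
  .## -> .   bit 3 = 0  t=0,i=0
  .#. -> .   bit 2 = 0  t=0,i=7
  ..# -> #   bit 1 = 1  t=0,i=9
  ... -> .   bit 0 = 0  t=0,i=12
  bits 10100010 = 162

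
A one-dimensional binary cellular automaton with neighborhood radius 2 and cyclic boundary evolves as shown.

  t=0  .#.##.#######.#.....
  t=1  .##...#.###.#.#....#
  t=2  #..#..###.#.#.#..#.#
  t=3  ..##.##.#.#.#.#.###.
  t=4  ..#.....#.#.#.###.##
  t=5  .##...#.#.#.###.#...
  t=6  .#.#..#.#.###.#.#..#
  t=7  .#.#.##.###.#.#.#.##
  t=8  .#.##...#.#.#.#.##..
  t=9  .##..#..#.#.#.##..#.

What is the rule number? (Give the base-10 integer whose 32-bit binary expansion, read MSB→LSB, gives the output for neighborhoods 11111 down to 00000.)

  nb #####: next=#  (t=0,i=8, bit31=1)
  nb ####.: next=.  (t=0,i=11, bit30=0)
  nb ###.#: next=#  (t=0,i=12, bit29=1)
  nb ###..: next=#  (t=3,i=18, bit28=1)
  nb ##.##: next=.  (t=0,i=5, bit27=0)
  nb ##.#.: next=.  (t=0,i=13, bit26=0)
  nb ##..#: next=.  (t=2,i=1, bit25=0)
  nb ##...: next=#  (t=1,i=3, bit24=1)
  nb #.###: next=#  (t=0,i=6, bit23=1)
  nb #.##.: next=.  (t=0,i=3, bit22=0)
  nb #.#.#: next=#  (t=1,i=12, bit21=1)
  nb #.#..: next=#  (t=0,i=14, bit20=1)
  nb #..##: next=#  (t=2,i=5, bit19=1)
  nb #..#.: next=#  (t=2,i=2, bit18=1)
  nb #...#: next=.  (t=1,i=4, bit17=0)
  nb #....: next=.  (t=0,i=16, bit16=0)
  nb .####: next=.  (t=0,i=7, bit15=0)
  nb .###.: next=.  (t=1,i=9, bit14=0)
  nb .##.#: next=.  (t=0,i=4, bit13=0)
  nb .##..: next=.  (t=1,i=2, bit12=0)
  nb .#.##: next=#  (t=0,i=2, bit11=1)
  nb .#.#.: next=.  (t=1,i=13, bit10=0)
  nb .#..#: next=.  (t=2,i=4, bit9=0)
  nb .#...: next=.  (t=0,i=15, bit8=0)
  nb ..###: next=#  (t=2,i=6, bit7=1)
  nb ..##.: next=#  (t=3,i=2, bit6=1)
  nb ..#.#: next=#  (t=0,i=1, bit5=1)
  nb ..#..: next=#  (t=2,i=3, bit4=1)
  nb ...##: next=.  (t=3,i=1, bit3=0)
  nb ...#.: next=.  (t=0,i=0, bit2=0)
  nb ....#: next=#  (t=0,i=19, bit1=1)
  nb .....: next=.  (t=0,i=17, bit0=0)
  bits 10110001101111000000100011110010 = 2981890290

2981890290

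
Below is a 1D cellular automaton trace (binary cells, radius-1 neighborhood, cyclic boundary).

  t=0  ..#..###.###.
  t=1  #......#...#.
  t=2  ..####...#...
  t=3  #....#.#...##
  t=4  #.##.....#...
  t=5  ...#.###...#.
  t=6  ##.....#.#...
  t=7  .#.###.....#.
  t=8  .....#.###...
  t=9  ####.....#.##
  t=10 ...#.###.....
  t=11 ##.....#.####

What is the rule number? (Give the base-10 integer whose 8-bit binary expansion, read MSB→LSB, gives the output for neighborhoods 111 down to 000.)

65

  nb ###: next=.  (t=0,i=6, bit7=0)
  nb ##.: next=#  (t=0,i=7, bit6=1)
  nb #.#: next=.  (t=0,i=8, bit5=0)
  nb #..: next=.  (t=0,i=3, bit4=0)
  nb .##: next=.  (t=0,i=5, bit3=0)
  nb .#.: next=.  (t=0,i=2, bit2=0)
  nb ..#: next=.  (t=0,i=1, bit1=0)
  nb ...: next=#  (t=0,i=0, bit0=1)
  bits 01000001 = 65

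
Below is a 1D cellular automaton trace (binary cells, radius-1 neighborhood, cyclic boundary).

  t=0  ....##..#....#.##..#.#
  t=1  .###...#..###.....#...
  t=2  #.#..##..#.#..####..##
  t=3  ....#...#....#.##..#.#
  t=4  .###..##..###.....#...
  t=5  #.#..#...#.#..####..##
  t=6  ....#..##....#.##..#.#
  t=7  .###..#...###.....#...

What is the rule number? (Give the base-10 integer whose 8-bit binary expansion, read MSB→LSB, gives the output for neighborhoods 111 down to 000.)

131

  [7] ### => #  t=1,i=2
  [6] ##. => .  t=0,i=5
  [5] #.# => .  t=0,i=14
  [4] #.. => .  t=0,i=0
  [3] .## => .  t=0,i=4
  [2] .#. => .  t=0,i=8
  [1] ..# => #  t=0,i=3
  [0] ... => #  t=0,i=1
  bits 10000011 = 131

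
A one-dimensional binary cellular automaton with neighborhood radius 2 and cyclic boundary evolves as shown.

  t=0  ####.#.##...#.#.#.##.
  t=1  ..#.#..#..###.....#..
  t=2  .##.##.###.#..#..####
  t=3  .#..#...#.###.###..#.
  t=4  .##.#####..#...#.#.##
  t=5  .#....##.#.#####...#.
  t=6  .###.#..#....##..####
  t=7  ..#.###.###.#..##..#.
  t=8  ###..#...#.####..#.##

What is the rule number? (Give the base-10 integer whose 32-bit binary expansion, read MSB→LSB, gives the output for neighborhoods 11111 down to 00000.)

  ##### -> #   bit 31 = 1  t=4,i=6
  ####. -> #   bit 30 = 1  t=0,i=2
  ###.# -> .   bit 29 = 0  t=0,i=3
  ###.. -> .   bit 28 = 0  t=1,i=12
  ##.## -> .   bit 27 = 0  t=0,i=20
  ##.#. -> #   bit 26 = 1  t=0,i=4
  ##..# -> #   bit 25 = 1  t=3,i=17
  ##... -> .   bit 24 = 0  t=0,i=9
  #.### -> .   bit 23 = 0  t=0,i=0
  #.##. -> #   bit 22 = 1  t=0,i=7
  #.#.# -> .   bit 21 = 0  t=0,i=5
  #.#.. -> #   bit 20 = 1  t=1,i=4
  #..## -> #   bit 19 = 1  t=1,i=9
  #..#. -> .   bit 18 = 0  t=1,i=6
  #...# -> #   bit 17 = 1  t=0,i=10
  #.... -> #   bit 16 = 1  t=1,i=14
  .#### -> .   bit 15 = 0  t=0,i=1
  .###. -> #   bit 14 = 1  t=1,i=11
  .##.# -> .   bit 13 = 0  t=0,i=19
  .##.. -> .   bit 12 = 0  t=0,i=8
  .#.## -> .   bit 11 = 0  t=0,i=6
  .#.#. -> .   bit 10 = 0  t=0,i=13
  .#..# -> #   bit 9 = 1  t=1,i=5
  .#... -> #   bit 8 = 1  t=1,i=19
  ..### -> .   bit 7 = 0  t=1,i=10
  ..##. -> .   bit 6 = 0  t=5,i=6
  ..#.# -> #   bit 5 = 1  t=0,i=12
  ..#.. -> #   bit 4 = 1  t=1,i=7
  ...## -> #   bit 3 = 1  t=5,i=5
  ...#. -> #   bit 2 = 1  t=0,i=11
  ....# -> .   bit 1 = 0  t=1,i=0
  ..... -> .   bit 0 = 0  t=1,i=15
  bits 11000110010110110100001100111100 = 3327869756

3327869756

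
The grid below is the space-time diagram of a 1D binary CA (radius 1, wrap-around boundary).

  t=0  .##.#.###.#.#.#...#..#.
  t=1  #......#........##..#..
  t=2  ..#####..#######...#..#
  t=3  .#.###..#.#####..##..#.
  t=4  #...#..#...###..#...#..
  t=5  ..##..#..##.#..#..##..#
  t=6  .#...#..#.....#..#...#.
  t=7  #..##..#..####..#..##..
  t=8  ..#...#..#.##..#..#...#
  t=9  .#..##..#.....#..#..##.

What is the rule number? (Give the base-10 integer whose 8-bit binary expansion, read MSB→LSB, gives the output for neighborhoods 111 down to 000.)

131

  [7] ### => #  t=0,i=7
  [6] ##. => .  t=0,i=2
  [5] #.# => .  t=0,i=3
  [4] #.. => .  t=0,i=15
  [3] .## => .  t=0,i=1
  [2] .#. => .  t=0,i=4
  [1] ..# => #  t=0,i=0
  [0] ... => #  t=0,i=16
  bits 10000011 = 131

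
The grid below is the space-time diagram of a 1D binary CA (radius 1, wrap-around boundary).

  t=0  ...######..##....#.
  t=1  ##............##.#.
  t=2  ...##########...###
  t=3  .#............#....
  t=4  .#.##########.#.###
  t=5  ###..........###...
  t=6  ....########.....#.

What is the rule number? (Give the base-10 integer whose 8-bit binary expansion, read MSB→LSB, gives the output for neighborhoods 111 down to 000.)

37

  nb ###: next=.  (t=0,i=4, bit7=0)
  nb ##.: next=.  (t=0,i=8, bit6=0)
  nb #.#: next=#  (t=1,i=16, bit5=1)
  nb #..: next=.  (t=0,i=9, bit4=0)
  nb .##: next=.  (t=0,i=3, bit3=0)
  nb .#.: next=#  (t=0,i=17, bit2=1)
  nb ..#: next=.  (t=0,i=2, bit1=0)
  nb ...: next=#  (t=0,i=0, bit0=1)
  bits 00100101 = 37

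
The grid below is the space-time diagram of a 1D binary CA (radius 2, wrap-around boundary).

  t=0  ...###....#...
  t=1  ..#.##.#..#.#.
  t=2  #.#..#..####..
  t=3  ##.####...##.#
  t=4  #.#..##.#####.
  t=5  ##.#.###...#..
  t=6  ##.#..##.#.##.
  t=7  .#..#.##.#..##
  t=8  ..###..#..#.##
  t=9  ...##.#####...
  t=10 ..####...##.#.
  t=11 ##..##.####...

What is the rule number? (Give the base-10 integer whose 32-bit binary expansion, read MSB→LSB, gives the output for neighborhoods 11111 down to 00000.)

1478977144

  ##### -> .   bit 31 = 0  t=4,i=10
  ####. -> #   bit 30 = 1  t=2,i=10
  ###.# -> .   bit 29 = 0  t=3,i=1
  ###.. -> #   bit 28 = 1  t=0,i=5
  ##.## -> #   bit 27 = 1  t=3,i=2
  ##.#. -> .   bit 26 = 0  t=1,i=6
  ##..# -> .   bit 25 = 0  t=2,i=12
  ##... -> .   bit 24 = 0  t=0,i=6
  #.### -> .   bit 23 = 0  t=3,i=3
  #.##. -> .   bit 22 = 0  t=1,i=4
  #.#.# -> #   bit 21 = 1  t=4,i=0
  #.#.. -> .   bit 20 = 0  t=1,i=7
  #..## -> .   bit 19 = 0  t=2,i=7
  #..#. -> #   bit 18 = 1  t=1,i=9
  #...# -> #   bit 17 = 1  t=1,i=0
  #.... -> #   bit 16 = 1  t=0,i=7
  .#### -> .   bit 15 = 0  t=2,i=9
  .###. -> #   bit 14 = 1  t=0,i=4
  .##.# -> #   bit 13 = 1  t=1,i=5
  .##.. -> .   bit 12 = 0  t=8,i=13
  .#.## -> .   bit 11 = 0  t=1,i=3
  .#.#. -> #   bit 10 = 1  t=1,i=11
  .#..# -> #   bit 9 = 1  t=1,i=8
  .#... -> .   bit 8 = 0  t=0,i=11
  ..### -> .   bit 7 = 0  t=0,i=3
  ..##. -> #   bit 6 = 1  t=3,i=10
  ..#.# -> #   bit 5 = 1  t=1,i=2
  ..#.. -> #   bit 4 = 1  t=0,i=10
  ...## -> #   bit 3 = 1  t=0,i=2
  ...#. -> .   bit 2 = 0  t=0,i=9
  ....# -> .   bit 1 = 0  t=0,i=1
  ..... -> .   bit 0 = 0  t=0,i=0
  bits 01011000001001110110011001111000 = 1478977144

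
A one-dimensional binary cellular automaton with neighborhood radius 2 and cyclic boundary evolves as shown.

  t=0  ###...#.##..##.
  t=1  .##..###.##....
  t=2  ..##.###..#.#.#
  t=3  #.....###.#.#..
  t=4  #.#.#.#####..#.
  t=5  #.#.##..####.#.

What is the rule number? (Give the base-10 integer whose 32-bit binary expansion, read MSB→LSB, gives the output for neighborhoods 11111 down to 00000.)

  nb #####: next=#  (t=4,i=8, bit31=1)
  nb ####.: next=#  (t=4,i=9, bit30=1)
  nb ###.#: next=#  (t=1,i=7, bit29=1)
  nb ###..: next=#  (t=0,i=2, bit28=1)
  nb ##.##: next=.  (t=0,i=14, bit27=0)
  nb ##.#.: next=#  (t=3,i=9, bit26=1)
  nb ##..#: next=#  (t=0,i=10, bit25=1)
  nb ##...: next=.  (t=0,i=3, bit24=0)
  nb #.###: next=.  (t=0,i=0, bit23=0)
  nb #.##.: next=.  (t=0,i=8, bit22=0)
  nb #.#.#: next=#  (t=2,i=12, bit21=1)
  nb #.#..: next=.  (t=2,i=14, bit20=0)
  nb #..##: next=.  (t=0,i=11, bit19=0)
  nb #..#.: next=.  (t=2,i=9, bit18=0)
  nb #...#: next=.  (t=0,i=4, bit17=0)
  nb #....: next=#  (t=1,i=12, bit16=1)
  nb .####: next=.  (t=4,i=7, bit15=0)
  nb .###.: next=#  (t=0,i=1, bit14=1)
  nb .##.#: next=.  (t=0,i=13, bit13=0)
  nb .##..: next=#  (t=0,i=9, bit12=1)
  nb .#.##: next=#  (t=0,i=7, bit11=1)
  nb .#.#.: next=.  (t=2,i=11, bit10=0)
  nb .#..#: next=#  (t=2,i=0, bit9=1)
  nb .#...: next=.  (t=3,i=1, bit8=0)
  nb ..###: next=#  (t=1,i=5, bit7=1)
  nb ..##.: next=.  (t=0,i=12, bit6=0)
  nb ..#.#: next=#  (t=0,i=6, bit5=1)
  nb ..#..: next=#  (t=3,i=0, bit4=1)
  nb ...##: next=.  (t=1,i=0, bit3=0)
  nb ...#.: next=#  (t=0,i=5, bit2=1)
  nb ....#: next=#  (t=1,i=14, bit1=1)
  nb .....: next=.  (t=1,i=13, bit0=0)
  bits 11110110001000010101101010110110 = 4129381046

4129381046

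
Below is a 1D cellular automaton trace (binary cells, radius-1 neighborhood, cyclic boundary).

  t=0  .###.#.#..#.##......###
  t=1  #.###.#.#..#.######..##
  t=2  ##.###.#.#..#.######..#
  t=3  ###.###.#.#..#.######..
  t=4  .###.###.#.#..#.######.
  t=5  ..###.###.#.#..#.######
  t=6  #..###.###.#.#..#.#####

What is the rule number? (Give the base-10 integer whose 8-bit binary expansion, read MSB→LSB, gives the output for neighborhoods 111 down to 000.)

  [7] ### => #  t=0,i=2
  [6] ##. => #  t=0,i=3
  [5] #.# => #  t=0,i=0
  [4] #.. => #  t=0,i=8
  [3] .## => .  t=0,i=1
  [2] .#. => .  t=0,i=5
  [1] ..# => .  t=0,i=9
  [0] ... => #  t=0,i=15
  bits 11110001 = 241

241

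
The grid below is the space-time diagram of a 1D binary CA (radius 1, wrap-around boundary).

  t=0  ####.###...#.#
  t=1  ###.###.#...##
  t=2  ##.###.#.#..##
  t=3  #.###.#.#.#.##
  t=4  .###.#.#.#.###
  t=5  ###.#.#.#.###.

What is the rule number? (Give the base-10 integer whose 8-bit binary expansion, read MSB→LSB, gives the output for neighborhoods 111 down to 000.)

184

  nb ###: next=#  (t=0,i=0, bit7=1)
  nb ##.: next=.  (t=0,i=3, bit6=0)
  nb #.#: next=#  (t=0,i=4, bit5=1)
  nb #..: next=#  (t=0,i=8, bit4=1)
  nb .##: next=#  (t=0,i=5, bit3=1)
  nb .#.: next=.  (t=0,i=11, bit2=0)
  nb ..#: next=.  (t=0,i=10, bit1=0)
  nb ...: next=.  (t=0,i=9, bit0=0)
  bits 10111000 = 184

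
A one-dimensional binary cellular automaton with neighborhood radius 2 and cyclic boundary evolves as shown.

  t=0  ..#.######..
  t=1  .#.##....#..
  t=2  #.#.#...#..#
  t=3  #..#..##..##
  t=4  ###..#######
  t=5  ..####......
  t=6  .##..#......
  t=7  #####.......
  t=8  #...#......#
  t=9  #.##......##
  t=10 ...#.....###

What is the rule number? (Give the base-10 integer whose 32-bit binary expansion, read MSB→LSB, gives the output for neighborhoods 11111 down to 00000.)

  nb #####: next=.  (t=0,i=6, bit31=0)
  nb ####.: next=.  (t=0,i=8, bit30=0)
  nb ###.#: next=.  (t=9,i=0, bit29=0)
  nb ###..: next=#  (t=0,i=9, bit28=1)
  nb ##.##: next=.  (t=9,i=1, bit27=0)
  nb ##.#.: next=.  (t=2,i=1, bit26=0)
  nb ##..#: next=#  (t=3,i=1, bit25=1)
  nb ##...: next=.  (t=0,i=10, bit24=0)
  nb #.###: next=#  (t=0,i=4, bit23=1)
  nb #.##.: next=.  (t=1,i=3, bit22=0)
  nb #.#.#: next=.  (t=2,i=2, bit21=0)
  nb #.#..: next=.  (t=2,i=4, bit20=0)
  nb #..##: next=#  (t=2,i=10, bit19=1)
  nb #..#.: next=#  (t=3,i=2, bit18=1)
  nb #...#: next=#  (t=1,i=11, bit17=1)
  nb #....: next=.  (t=0,i=11, bit16=0)
  nb .####: next=.  (t=0,i=5, bit15=0)
  nb .###.: next=#  (t=3,i=11, bit14=1)
  nb .##.#: next=#  (t=2,i=0, bit13=1)
  nb .##..: next=#  (t=1,i=4, bit12=1)
  nb .#.##: next=#  (t=0,i=3, bit11=1)
  nb .#.#.: next=#  (t=2,i=3, bit10=1)
  nb .#..#: next=.  (t=2,i=9, bit9=0)
  nb .#...: next=.  (t=1,i=10, bit8=0)
  nb ..###: next=#  (t=3,i=10, bit7=1)
  nb ..##.: next=#  (t=2,i=11, bit6=1)
  nb ..#.#: next=.  (t=0,i=2, bit5=0)
  nb ..#..: next=.  (t=1,i=9, bit4=0)
  nb ...##: next=#  (t=5,i=1, bit3=1)
  nb ...#.: next=#  (t=0,i=1, bit2=1)
  nb ....#: next=.  (t=0,i=0, bit1=0)
  nb .....: next=.  (t=5,i=8, bit0=0)
  bits 00010010100011100111110011001100 = 311327948

311327948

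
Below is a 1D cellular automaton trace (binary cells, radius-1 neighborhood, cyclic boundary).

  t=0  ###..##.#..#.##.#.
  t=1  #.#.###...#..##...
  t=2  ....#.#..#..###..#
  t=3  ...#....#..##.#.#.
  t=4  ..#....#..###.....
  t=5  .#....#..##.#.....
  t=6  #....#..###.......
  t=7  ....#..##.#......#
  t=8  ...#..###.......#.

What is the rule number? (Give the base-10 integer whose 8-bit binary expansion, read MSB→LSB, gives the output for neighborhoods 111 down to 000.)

74

  ### -> .   bit 7 = 0  t=0,i=1
  ##. -> #   bit 6 = 1  t=0,i=2
  #.# -> .   bit 5 = 0  t=0,i=7
  #.. -> .   bit 4 = 0  t=0,i=3
  .## -> #   bit 3 = 1  t=0,i=0
  .#. -> .   bit 2 = 0  t=0,i=8
  ..# -> #   bit 1 = 1  t=0,i=4
  ... -> .   bit 0 = 0  t=1,i=8
  bits 01001010 = 74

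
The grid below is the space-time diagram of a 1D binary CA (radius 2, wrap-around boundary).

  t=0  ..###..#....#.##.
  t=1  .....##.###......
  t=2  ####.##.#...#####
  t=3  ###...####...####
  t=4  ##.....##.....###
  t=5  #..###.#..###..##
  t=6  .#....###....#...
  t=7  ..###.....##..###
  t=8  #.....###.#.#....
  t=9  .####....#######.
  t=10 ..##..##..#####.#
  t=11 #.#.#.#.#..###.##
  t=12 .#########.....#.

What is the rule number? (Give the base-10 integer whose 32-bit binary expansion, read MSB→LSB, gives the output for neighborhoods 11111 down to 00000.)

3333793603

  #####|#  b31=1 t=2,i=0
  ####.|#  b30=1 t=2,i=2
  ###.#|.  b29=0 t=2,i=3
  ###..|.  b28=0 t=0,i=4
  ##.##|.  b27=0 t=1,i=7
  ##.#.|#  b26=1 t=2,i=7
  ##..#|#  b25=1 t=0,i=5
  ##...|.  b24=0 t=0,i=16
  #.###|#  b23=1 t=1,i=8
  #.##.|.  b22=0 t=0,i=14
  #.#.#|#  b21=1 t=8,i=10
  #.#..|#  b20=1 t=2,i=8
  #..##|.  b19=0 t=5,i=2
  #..#.|#  b18=1 t=0,i=6
  #...#|.  b17=0 t=0,i=0
  #....|#  b16=1 t=0,i=9
  .####|#  b15=1 t=2,i=13
  .###.|.  b14=0 t=0,i=3
  .##.#|#  b13=1 t=1,i=6
  .##..|.  b12=0 t=0,i=15
  .#.##|.  b11=0 t=0,i=13
  .#.#.|#  b10=1 t=8,i=11
  .#..#|#  b9=1 t=5,i=8
  .#...|#  b8=1 t=0,i=8
  ..###|.  b7=0 t=0,i=2
  ..##.|#  b6=1 t=1,i=5
  ..#.#|.  b5=0 t=0,i=12
  ..#..|.  b4=0 t=0,i=7
  ...##|.  b3=0 t=0,i=1
  ...#.|.  b2=0 t=0,i=11
  ....#|#  b1=1 t=0,i=10
  .....|#  b0=1 t=1,i=0
  bits 11000110101101011010011101000011 = 3333793603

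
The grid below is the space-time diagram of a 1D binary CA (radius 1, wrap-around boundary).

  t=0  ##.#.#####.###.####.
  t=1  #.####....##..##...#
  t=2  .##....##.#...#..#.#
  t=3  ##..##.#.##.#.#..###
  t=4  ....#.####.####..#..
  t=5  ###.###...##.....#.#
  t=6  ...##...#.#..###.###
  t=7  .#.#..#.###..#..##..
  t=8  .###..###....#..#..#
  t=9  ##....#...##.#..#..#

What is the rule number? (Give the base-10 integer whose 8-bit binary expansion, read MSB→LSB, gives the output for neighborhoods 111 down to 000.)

  nb ###: next=.  (t=0,i=6, bit7=0)
  nb ##.: next=.  (t=0,i=1, bit6=0)
  nb #.#: next=#  (t=0,i=2, bit5=1)
  nb #..: next=.  (t=1,i=6, bit4=0)
  nb .##: next=#  (t=0,i=0, bit3=1)
  nb .#.: next=#  (t=0,i=3, bit2=1)
  nb ..#: next=.  (t=1,i=9, bit1=0)
  nb ...: next=#  (t=1,i=7, bit0=1)
  bits 00101101 = 45

45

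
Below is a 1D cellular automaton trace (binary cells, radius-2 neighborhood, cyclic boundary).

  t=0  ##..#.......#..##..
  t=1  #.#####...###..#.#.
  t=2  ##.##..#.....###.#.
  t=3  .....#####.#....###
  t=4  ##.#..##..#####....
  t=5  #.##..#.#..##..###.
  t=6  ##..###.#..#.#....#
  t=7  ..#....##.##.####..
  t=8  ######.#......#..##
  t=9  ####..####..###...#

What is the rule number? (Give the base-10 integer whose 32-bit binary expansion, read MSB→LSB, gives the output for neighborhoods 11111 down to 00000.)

2268432758

  [31] ##### => #  t=1,i=4
  [30] ####. => .  t=1,i=5
  [29] ###.# => .  t=2,i=15
  [28] ###.. => .  t=1,i=6
  [27] ##.## => .  t=2,i=2
  [26] ##.#. => #  t=2,i=16
  [25] ##..# => #  t=0,i=2
  [24] ##... => #  t=1,i=7
  [23] #.### => .  t=1,i=2
  [22] #.##. => .  t=2,i=0
  [21] #.#.# => #  t=1,i=0
  [20] #.#.. => #  t=3,i=11
  [19] #..## => .  t=0,i=14
  [18] #..#. => #  t=0,i=3
  [17] #...# => .  t=1,i=8
  [16] #.... => #  t=0,i=6
  [15] .#### => #  t=1,i=3
  [14] .###. => .  t=1,i=11
  [13] .##.# => .  t=2,i=1
  [12] .##.. => .  t=0,i=1
  [11] .#.## => #  t=1,i=1
  [10] .#.#. => .  t=1,i=16
  [9] .#..# => .  t=0,i=13
  [8] .#... => #  t=0,i=5
  [7] ..### => .  t=1,i=10
  [6] ..##. => #  t=0,i=0
  [5] ..#.# => #  t=1,i=15
  [4] ..#.. => #  t=0,i=4
  [3] ...## => .  t=1,i=9
  [2] ...#. => #  t=0,i=11
  [1] ....# => #  t=0,i=10
  [0] ..... => .  t=0,i=7
  bits 10000111001101011000100101110110 = 2268432758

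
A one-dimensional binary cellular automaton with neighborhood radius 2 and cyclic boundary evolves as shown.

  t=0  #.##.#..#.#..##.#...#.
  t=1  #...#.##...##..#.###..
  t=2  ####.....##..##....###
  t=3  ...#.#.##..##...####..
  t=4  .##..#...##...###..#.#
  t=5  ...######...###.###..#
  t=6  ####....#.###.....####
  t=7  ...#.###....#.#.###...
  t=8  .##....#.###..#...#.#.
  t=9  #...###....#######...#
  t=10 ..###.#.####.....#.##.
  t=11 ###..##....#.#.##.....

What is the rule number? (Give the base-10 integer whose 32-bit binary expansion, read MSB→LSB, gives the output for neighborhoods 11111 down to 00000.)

372179870

  #####|.  b31=0 t=2,i=0
  ####.|.  b30=0 t=2,i=2
  ###.#|.  b29=0 t=5,i=14
  ###..|#  b28=1 t=1,i=19
  ##.##|.  b27=0 t=5,i=15
  ##.#.|#  b26=1 t=0,i=4
  ##..#|#  b25=1 t=1,i=13
  ##...|.  b24=0 t=1,i=8
  #.###|.  b23=0 t=1,i=17
  #.##.|.  b22=0 t=0,i=2
  #.#.#|#  b21=1 t=0,i=0
  #.#..|.  b20=0 t=0,i=5
  #..##|#  b19=1 t=0,i=12
  #..#.|#  b18=1 t=0,i=7
  #...#|#  b17=1 t=0,i=18
  #....|#  b16=1 t=2,i=5
  .####|.  b15=0 t=2,i=20
  .###.|.  b14=0 t=1,i=18
  .##.#|.  b13=0 t=0,i=3
  .##..|.  b12=0 t=1,i=7
  .#.##|.  b11=0 t=0,i=1
  .#.#.|.  b10=0 t=0,i=9
  .#..#|#  b9=1 t=0,i=6
  .#...|#  b8=1 t=0,i=17
  ..###|#  b7=1 t=2,i=19
  ..##.|.  b6=0 t=0,i=13
  ..#.#|.  b5=0 t=0,i=8
  ..#..|#  b4=1 t=1,i=0
  ...##|#  b3=1 t=1,i=10
  ...#.|#  b2=1 t=0,i=19
  ....#|#  b1=1 t=2,i=7
  .....|.  b0=0 t=2,i=6
  bits 00010110001011110000001110011110 = 372179870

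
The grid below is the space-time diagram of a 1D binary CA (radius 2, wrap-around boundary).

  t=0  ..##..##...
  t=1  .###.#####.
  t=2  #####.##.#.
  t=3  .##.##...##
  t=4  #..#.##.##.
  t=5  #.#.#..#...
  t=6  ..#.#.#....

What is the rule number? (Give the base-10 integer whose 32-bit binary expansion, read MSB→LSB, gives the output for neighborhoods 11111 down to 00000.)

  nb #####: next=#  (t=1,i=7, bit31=1)
  nb ####.: next=.  (t=1,i=8, bit30=0)
  nb ###.#: next=#  (t=1,i=3, bit29=1)
  nb ###..: next=#  (t=1,i=9, bit28=1)
  nb ##.##: next=#  (t=1,i=4, bit27=1)
  nb ##.#.: next=.  (t=2,i=8, bit26=0)
  nb ##..#: next=.  (t=0,i=4, bit25=0)
  nb ##...: next=#  (t=0,i=8, bit24=1)
  nb #.###: next=.  (t=1,i=5, bit23=0)
  nb #.##.: next=.  (t=2,i=6, bit22=0)
  nb #.#.#: next=#  (t=2,i=9, bit21=1)
  nb #.#..: next=#  (t=4,i=0, bit20=1)
  nb #..##: next=#  (t=0,i=5, bit19=1)
  nb #..#.: next=#  (t=4,i=2, bit18=1)
  nb #...#: next=.  (t=3,i=7, bit17=0)
  nb #....: next=#  (t=0,i=9, bit16=1)
  nb .####: next=#  (t=1,i=6, bit15=1)
  nb .###.: next=#  (t=1,i=2, bit14=1)
  nb .##.#: next=.  (t=2,i=7, bit13=0)
  nb .##..: next=#  (t=0,i=3, bit12=1)
  nb .#.##: next=#  (t=2,i=10, bit11=1)
  nb .#.#.: next=.  (t=5,i=1, bit10=0)
  nb .#..#: next=.  (t=4,i=1, bit9=0)
  nb .#...: next=.  (t=5,i=8, bit8=0)
  nb ..###: next=#  (t=1,i=1, bit7=1)
  nb ..##.: next=#  (t=0,i=2, bit6=1)
  nb ..#.#: next=.  (t=4,i=3, bit5=0)
  nb ..#..: next=.  (t=5,i=7, bit4=0)
  nb ...##: next=#  (t=0,i=1, bit3=1)
  nb ...#.: next=.  (t=5,i=10, bit2=0)
  nb ....#: next=.  (t=0,i=0, bit1=0)
  nb .....: next=.  (t=0,i=10, bit0=0)
  bits 10111001001111011101100011001000 = 3107838152

3107838152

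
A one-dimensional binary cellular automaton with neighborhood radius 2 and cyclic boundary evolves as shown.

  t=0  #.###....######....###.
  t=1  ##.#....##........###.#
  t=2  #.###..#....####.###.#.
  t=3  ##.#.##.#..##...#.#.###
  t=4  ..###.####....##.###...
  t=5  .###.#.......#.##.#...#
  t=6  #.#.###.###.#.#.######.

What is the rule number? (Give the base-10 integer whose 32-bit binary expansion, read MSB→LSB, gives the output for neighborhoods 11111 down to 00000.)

  #####|.  b31=0 t=0,i=11
  ####.|.  b30=0 t=0,i=13
  ###.#|.  b29=0 t=0,i=21
  ###..|.  b28=0 t=0,i=4
  ##.##|#  b27=1 t=1,i=21
  ##.#.|#  b26=1 t=0,i=22
  ##..#|#  b25=1 t=2,i=5
  ##...|.  b24=0 t=0,i=5
  #.###|.  b23=0 t=0,i=2
  #.##.|.  b22=0 t=3,i=5
  #.#.#|#  b21=1 t=0,i=0
  #.#..|#  b20=1 t=1,i=3
  #..##|.  b19=0 t=3,i=10
  #..#.|#  b18=1 t=2,i=6
  #...#|#  b17=1 t=3,i=14
  #....|.  b16=0 t=0,i=6
  .####|.  b15=0 t=0,i=10
  .###.|#  b14=1 t=0,i=3
  .##.#|#  b13=1 t=3,i=6
  .##..|.  b12=0 t=1,i=9
  .#.##|#  b11=1 t=0,i=1
  .#.#.|#  b10=1 t=2,i=22
  .#..#|#  b9=1 t=3,i=9
  .#...|#  b8=1 t=1,i=4
  ..###|#  b7=1 t=0,i=9
  ..##.|.  b6=0 t=1,i=8
  ..#.#|.  b5=0 t=3,i=16
  ..#..|.  b4=0 t=2,i=7
  ...##|#  b3=1 t=0,i=8
  ...#.|#  b2=1 t=3,i=15
  ....#|.  b1=0 t=0,i=7
  .....|#  b0=1 t=1,i=12
  bits 00001110001101100110111110001101 = 238448525

238448525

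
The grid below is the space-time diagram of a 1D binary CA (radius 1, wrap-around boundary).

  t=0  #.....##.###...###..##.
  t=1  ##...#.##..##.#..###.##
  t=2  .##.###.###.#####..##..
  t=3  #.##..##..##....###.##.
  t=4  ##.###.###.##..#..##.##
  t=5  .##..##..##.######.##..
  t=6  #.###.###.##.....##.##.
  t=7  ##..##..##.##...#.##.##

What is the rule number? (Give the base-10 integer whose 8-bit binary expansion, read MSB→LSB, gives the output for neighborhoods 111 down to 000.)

  ### -> .   bit 7 = 0  t=0,i=10
  ##. -> #   bit 6 = 1  t=0,i=7
  #.# -> #   bit 5 = 1  t=0,i=8
  #.. -> #   bit 4 = 1  t=0,i=1
  .## -> .   bit 3 = 0  t=0,i=6
  .#. -> #   bit 2 = 1  t=0,i=0
  ..# -> #   bit 1 = 1  t=0,i=5
  ... -> .   bit 0 = 0  t=0,i=2
  bits 01110110 = 118

118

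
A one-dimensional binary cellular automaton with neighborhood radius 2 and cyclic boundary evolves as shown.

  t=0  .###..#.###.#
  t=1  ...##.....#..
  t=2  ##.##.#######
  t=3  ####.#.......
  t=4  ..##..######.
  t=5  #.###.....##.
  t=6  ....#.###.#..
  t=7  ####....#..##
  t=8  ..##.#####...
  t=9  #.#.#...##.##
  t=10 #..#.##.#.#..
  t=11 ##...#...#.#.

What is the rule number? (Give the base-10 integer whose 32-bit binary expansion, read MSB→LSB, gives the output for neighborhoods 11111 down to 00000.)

2051217239

  #####|.  b31=0 t=2,i=8
  ####.|#  b30=1 t=2,i=0
  ###.#|#  b29=1 t=0,i=10
  ###..|#  b28=1 t=0,i=3
  ##.##|#  b27=1 t=2,i=2
  ##.#.|.  b26=0 t=0,i=11
  ##..#|#  b25=1 t=0,i=4
  ##...|.  b24=0 t=1,i=5
  #.###|.  b23=0 t=0,i=1
  #.##.|#  b22=1 t=2,i=3
  #.#.#|.  b21=0 t=0,i=12
  #.#..|.  b20=0 t=3,i=5
  #..##|.  b19=0 t=4,i=5
  #..#.|.  b18=0 t=0,i=5
  #...#|#  b17=1 t=4,i=0
  #....|#  b16=1 t=1,i=6
  .####|.  b15=0 t=2,i=7
  .###.|.  b14=0 t=0,i=2
  .##.#|.  b13=0 t=2,i=4
  .##..|#  b12=1 t=1,i=4
  .#.##|.  b11=0 t=0,i=0
  .#.#.|#  b10=1 t=9,i=3
  .#..#|#  b9=1 t=7,i=9
  .#...|#  b8=1 t=1,i=11
  ..###|.  b7=0 t=3,i=0
  ..##.|#  b6=1 t=1,i=3
  ..#.#|.  b5=0 t=0,i=6
  ..#..|#  b4=1 t=1,i=10
  ...##|.  b3=0 t=1,i=2
  ...#.|#  b2=1 t=1,i=9
  ....#|#  b1=1 t=1,i=1
  .....|#  b0=1 t=1,i=0
  bits 01111010010000110001011101010111 = 2051217239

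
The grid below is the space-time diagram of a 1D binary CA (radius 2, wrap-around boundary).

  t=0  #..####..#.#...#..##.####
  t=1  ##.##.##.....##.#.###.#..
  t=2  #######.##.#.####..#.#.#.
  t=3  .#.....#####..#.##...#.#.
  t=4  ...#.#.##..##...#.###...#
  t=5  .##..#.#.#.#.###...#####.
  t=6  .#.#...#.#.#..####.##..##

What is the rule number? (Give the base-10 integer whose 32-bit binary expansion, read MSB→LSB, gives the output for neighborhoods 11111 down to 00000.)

526639814

  nb #####: next=.  (t=0,i=23, bit31=0)
  nb ####.: next=.  (t=0,i=5, bit30=0)
  nb ###.#: next=.  (t=1,i=20, bit29=0)
  nb ###..: next=#  (t=0,i=0, bit28=1)
  nb ##.##: next=#  (t=0,i=20, bit27=1)
  nb ##.#.: next=#  (t=1,i=15, bit26=1)
  nb ##..#: next=#  (t=0,i=1, bit25=1)
  nb ##...: next=#  (t=1,i=8, bit24=1)
  nb #.###: next=.  (t=0,i=21, bit23=0)
  nb #.##.: next=#  (t=1,i=3, bit22=1)
  nb #.#.#: next=#  (t=1,i=16, bit21=1)
  nb #.#..: next=.  (t=0,i=11, bit20=0)
  nb #..##: next=.  (t=0,i=2, bit19=0)
  nb #..#.: next=.  (t=0,i=8, bit18=0)
  nb #...#: next=#  (t=0,i=13, bit17=1)
  nb #....: next=#  (t=1,i=9, bit16=1)
  nb .####: next=#  (t=0,i=4, bit15=1)
  nb .###.: next=#  (t=1,i=19, bit14=1)
  nb .##.#: next=#  (t=0,i=19, bit13=1)
  nb .##..: next=.  (t=1,i=7, bit12=0)
  nb .#.##: next=.  (t=1,i=17, bit11=0)
  nb .#.#.: next=.  (t=0,i=10, bit10=0)
  nb .#..#: next=#  (t=0,i=16, bit9=1)
  nb .#...: next=.  (t=0,i=12, bit8=0)
  nb ..###: next=#  (t=0,i=3, bit7=1)
  nb ..##.: next=#  (t=0,i=18, bit6=1)
  nb ..#.#: next=.  (t=0,i=9, bit5=0)
  nb ..#..: next=.  (t=0,i=15, bit4=0)
  nb ...##: next=.  (t=1,i=12, bit3=0)
  nb ...#.: next=#  (t=0,i=14, bit2=1)
  nb ....#: next=#  (t=1,i=11, bit1=1)
  nb .....: next=.  (t=1,i=10, bit0=0)
  bits 00011111011000111110001011000110 = 526639814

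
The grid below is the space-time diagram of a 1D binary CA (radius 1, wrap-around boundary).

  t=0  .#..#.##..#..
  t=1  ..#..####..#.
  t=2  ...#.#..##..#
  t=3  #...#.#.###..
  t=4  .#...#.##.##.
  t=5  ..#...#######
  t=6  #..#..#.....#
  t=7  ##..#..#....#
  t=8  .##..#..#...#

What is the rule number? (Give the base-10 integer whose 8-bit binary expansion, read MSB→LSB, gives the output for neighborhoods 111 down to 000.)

120

  ###|.  b7=0 t=1,i=6
  ##.|#  b6=1 t=0,i=7
  #.#|#  b5=1 t=0,i=5
  #..|#  b4=1 t=0,i=2
  .##|#  b3=1 t=0,i=6
  .#.|.  b2=0 t=0,i=1
  ..#|.  b1=0 t=0,i=0
  ...|.  b0=0 t=0,i=12
  bits 01111000 = 120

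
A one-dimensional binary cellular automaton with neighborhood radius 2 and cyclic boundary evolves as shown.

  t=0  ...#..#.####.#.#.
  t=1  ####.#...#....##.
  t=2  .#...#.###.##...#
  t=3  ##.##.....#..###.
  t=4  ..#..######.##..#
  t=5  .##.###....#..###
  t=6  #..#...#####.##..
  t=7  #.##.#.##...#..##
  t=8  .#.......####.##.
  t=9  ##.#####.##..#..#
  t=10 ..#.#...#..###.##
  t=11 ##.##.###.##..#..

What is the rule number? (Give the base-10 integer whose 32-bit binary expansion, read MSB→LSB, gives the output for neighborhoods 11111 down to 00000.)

186614935

  [31] ##### => .  t=4,i=7
  [30] ####. => .  t=0,i=10
  [29] ###.# => .  t=0,i=11
  [28] ###.. => .  t=5,i=6
  [27] ##.## => #  t=1,i=16
  [26] ##.#. => .  t=0,i=12
  [25] ##..# => #  t=4,i=14
  [24] ##... => #  t=2,i=13
  [23] #.### => .  t=0,i=8
  [22] #.##. => .  t=2,i=11
  [21] #.#.# => .  t=0,i=13
  [20] #.#.. => #  t=0,i=15
  [19] #..## => #  t=3,i=12
  [18] #..#. => #  t=0,i=5
  [17] #...# => #  t=1,i=7
  [16] #.... => #  t=0,i=0
  [15] .#### => #  t=0,i=9
  [14] .###. => .  t=2,i=8
  [13] .##.# => .  t=1,i=15
  [12] .##.. => .  t=2,i=12
  [11] .#.## => .  t=0,i=7
  [10] .#.#. => #  t=0,i=14
  [9] .#..# => .  t=0,i=4
  [8] .#... => .  t=0,i=16
  [7] ..### => #  t=3,i=13
  [6] ..##. => .  t=1,i=14
  [5] ..#.# => .  t=0,i=6
  [4] ..#.. => #  t=0,i=3
  [3] ...## => .  t=1,i=13
  [2] ...#. => #  t=0,i=2
  [1] ....# => #  t=0,i=1
  [0] ..... => #  t=3,i=7
  bits 00001011000111111000010010010111 = 186614935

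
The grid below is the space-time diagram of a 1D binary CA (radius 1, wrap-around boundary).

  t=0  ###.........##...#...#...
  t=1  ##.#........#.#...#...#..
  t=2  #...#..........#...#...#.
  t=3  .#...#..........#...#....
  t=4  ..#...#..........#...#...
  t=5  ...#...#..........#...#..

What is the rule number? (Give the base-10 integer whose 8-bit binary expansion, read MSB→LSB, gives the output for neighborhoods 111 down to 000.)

152

  ###|#  b7=1 t=0,i=1
  ##.|.  b6=0 t=0,i=2
  #.#|.  b5=0 t=1,i=2
  #..|#  b4=1 t=0,i=3
  .##|#  b3=1 t=0,i=0
  .#.|.  b2=0 t=0,i=17
  ..#|.  b1=0 t=0,i=11
  ...|.  b0=0 t=0,i=4
  bits 10011000 = 152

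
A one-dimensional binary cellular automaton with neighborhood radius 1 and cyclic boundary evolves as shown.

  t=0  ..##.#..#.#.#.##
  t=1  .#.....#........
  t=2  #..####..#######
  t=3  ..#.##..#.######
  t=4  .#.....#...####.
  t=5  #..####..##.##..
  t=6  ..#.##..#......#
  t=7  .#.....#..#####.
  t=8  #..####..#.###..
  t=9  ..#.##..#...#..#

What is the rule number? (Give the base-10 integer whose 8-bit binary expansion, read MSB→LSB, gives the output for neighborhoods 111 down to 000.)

131

  ### -> #   bit 7 = 1  t=2,i=4
  ##. -> .   bit 6 = 0  t=0,i=3
  #.# -> .   bit 5 = 0  t=0,i=4
  #.. -> .   bit 4 = 0  t=0,i=0
  .## -> .   bit 3 = 0  t=0,i=2
  .#. -> .   bit 2 = 0  t=0,i=5
  ..# -> #   bit 1 = 1  t=0,i=1
  ... -> #   bit 0 = 1  t=1,i=3
  bits 10000011 = 131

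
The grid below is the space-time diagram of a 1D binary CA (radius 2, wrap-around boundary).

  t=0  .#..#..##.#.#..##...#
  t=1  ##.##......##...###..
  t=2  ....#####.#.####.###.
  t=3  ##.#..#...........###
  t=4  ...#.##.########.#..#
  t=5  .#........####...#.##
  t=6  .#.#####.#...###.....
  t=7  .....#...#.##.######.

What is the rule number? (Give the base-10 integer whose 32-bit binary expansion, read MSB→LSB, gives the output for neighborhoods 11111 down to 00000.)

  [31] ##### => #  t=2,i=6
  [30] ####. => .  t=2,i=7
  [29] ###.# => .  t=2,i=8
  [28] ###.. => #  t=1,i=18
  [27] ##.## => .  t=1,i=2
  [26] ##.#. => .  t=0,i=9
  [25] ##..# => #  t=1,i=19
  [24] ##... => #  t=0,i=17
  [23] #.### => .  t=2,i=12
  [22] #.##. => .  t=1,i=3
  [21] #.#.# => .  t=0,i=10
  [20] #.#.. => #  t=0,i=1
  [19] #..## => .  t=0,i=6
  [18] #..#. => #  t=0,i=3
  [17] #...# => #  t=0,i=18
  [16] #.... => #  t=1,i=6
  [15] .#### => .  t=2,i=5
  [14] .###. => #  t=1,i=17
  [13] .##.# => .  t=0,i=8
  [12] .##.. => #  t=0,i=16
  [11] .#.## => .  t=2,i=11
  [10] .#.#. => #  t=0,i=0
  [9] .#..# => .  t=0,i=2
  [8] .#... => .  t=3,i=7
  [7] ..### => .  t=1,i=16
  [6] ..##. => .  t=0,i=7
  [5] ..#.# => .  t=0,i=20
  [4] ..#.. => #  t=0,i=4
  [3] ...## => #  t=1,i=10
  [2] ...#. => .  t=0,i=19
  [1] ....# => .  t=1,i=9
  [0] ..... => #  t=1,i=7
  bits 10010011000101110101010000011001 = 2467779609

2467779609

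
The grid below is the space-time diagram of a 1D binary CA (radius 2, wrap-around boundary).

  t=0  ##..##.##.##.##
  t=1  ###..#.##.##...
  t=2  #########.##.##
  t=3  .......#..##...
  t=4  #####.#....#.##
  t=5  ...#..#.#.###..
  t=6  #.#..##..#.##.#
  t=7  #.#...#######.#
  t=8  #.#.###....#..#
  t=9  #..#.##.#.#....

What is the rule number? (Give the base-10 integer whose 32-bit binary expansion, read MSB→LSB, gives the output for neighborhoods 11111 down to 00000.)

1381464237

  #####|.  b31=0 t=2,i=0
  ####.|#  b30=1 t=0,i=0
  ###.#|.  b29=0 t=2,i=8
  ###..|#  b28=1 t=0,i=1
  ##.##|.  b27=0 t=0,i=6
  ##.#.|.  b26=0 t=4,i=5
  ##..#|#  b25=1 t=0,i=2
  ##...|.  b24=0 t=1,i=12
  #.###|.  b23=0 t=0,i=13
  #.##.|#  b22=1 t=0,i=7
  #.#.#|.  b21=0 t=5,i=8
  #.#..|#  b20=1 t=4,i=6
  #..##|.  b19=0 t=0,i=3
  #..#.|#  b18=1 t=1,i=4
  #...#|#  b17=1 t=1,i=13
  #....|#  b16=1 t=3,i=13
  .####|.  b15=0 t=0,i=14
  .###.|#  b14=1 t=1,i=1
  .##.#|#  b13=1 t=0,i=5
  .##..|#  b12=1 t=1,i=11
  .#.##|#  b11=1 t=1,i=6
  .#.#.|.  b10=0 t=5,i=7
  .#..#|.  b9=0 t=3,i=8
  .#...|.  b8=0 t=4,i=7
  ..###|#  b7=1 t=1,i=0
  ..##.|.  b6=0 t=0,i=4
  ..#.#|#  b5=1 t=1,i=5
  ..#..|.  b4=0 t=3,i=7
  ...##|#  b3=1 t=1,i=14
  ...#.|#  b2=1 t=3,i=6
  ....#|.  b1=0 t=3,i=5
  .....|#  b0=1 t=3,i=0
  bits 01010010010101110111100010101101 = 1381464237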